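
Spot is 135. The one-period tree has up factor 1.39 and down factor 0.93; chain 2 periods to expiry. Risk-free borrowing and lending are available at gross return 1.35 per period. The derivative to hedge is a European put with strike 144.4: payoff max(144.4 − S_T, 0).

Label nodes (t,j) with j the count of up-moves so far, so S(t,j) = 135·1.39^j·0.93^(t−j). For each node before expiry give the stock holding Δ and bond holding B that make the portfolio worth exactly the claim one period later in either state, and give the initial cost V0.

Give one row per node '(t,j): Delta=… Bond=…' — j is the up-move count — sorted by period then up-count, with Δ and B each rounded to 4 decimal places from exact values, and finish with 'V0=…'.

Under the risk-neutral measure, an up-move has probability p* = (R−d)/(u−d) = 0.9130 and values discount at R = 1.35.
At expiry t=2: V(2,0)=27.6385, V(2,1)=0.0000, V(2,2)=0.0000
Node (1,0) S=125.5500: V=(p*·0.0000+(1−p*)·27.6385)/1.35=1.7803; Δ=(0.0000−27.6385)/(174.5145−116.7615)=-0.4786; B=V−Δ·S=61.8640
Node (1,1) S=187.6500: V=(p*·0.0000+(1−p*)·0.0000)/1.35=0.0000; Δ=(0.0000−0.0000)/(260.8335−174.5145)=0.0000; B=V−Δ·S=0.0000
Node (0,0) S=135.0000: V=(p*·0.0000+(1−p*)·1.7803)/1.35=0.1147; Δ=(0.0000−1.7803)/(187.6500−125.5500)=-0.0287; B=V−Δ·S=3.9848
Root portfolio cost Δ·135+B reproduces V0=0.1147.

(0,0): Delta=-0.0287 Bond=3.9848
(1,0): Delta=-0.4786 Bond=61.8640
(1,1): Delta=0.0000 Bond=0.0000
V0=0.1147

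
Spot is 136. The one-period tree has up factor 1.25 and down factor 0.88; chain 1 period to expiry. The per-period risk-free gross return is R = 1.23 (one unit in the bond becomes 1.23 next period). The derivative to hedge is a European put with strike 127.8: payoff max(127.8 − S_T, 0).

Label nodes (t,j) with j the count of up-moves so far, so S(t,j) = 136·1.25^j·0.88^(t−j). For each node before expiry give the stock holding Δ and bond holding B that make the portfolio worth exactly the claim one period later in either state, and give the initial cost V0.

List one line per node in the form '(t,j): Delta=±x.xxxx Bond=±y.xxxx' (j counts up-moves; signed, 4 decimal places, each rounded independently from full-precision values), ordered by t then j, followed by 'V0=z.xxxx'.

(0,0): Delta=-0.1614 Bond=22.3028
V0=0.3568

The replicating-portfolio and risk-neutral prices coincide; use p* = (1.23−0.88)/(1.25−0.88) = 0.9459 for the latter.
Terminal values V(1,·): V(1,0)=8.1200, V(1,1)=0.0000
Node (0,0) S=136.0000: V=(p*·0.0000+(1−p*)·8.1200)/1.23=0.3568; Δ=(0.0000−8.1200)/(170.0000−119.6800)=-0.1614; B=V−Δ·S=22.3028
Root portfolio cost Δ·136+B reproduces V0=0.3568.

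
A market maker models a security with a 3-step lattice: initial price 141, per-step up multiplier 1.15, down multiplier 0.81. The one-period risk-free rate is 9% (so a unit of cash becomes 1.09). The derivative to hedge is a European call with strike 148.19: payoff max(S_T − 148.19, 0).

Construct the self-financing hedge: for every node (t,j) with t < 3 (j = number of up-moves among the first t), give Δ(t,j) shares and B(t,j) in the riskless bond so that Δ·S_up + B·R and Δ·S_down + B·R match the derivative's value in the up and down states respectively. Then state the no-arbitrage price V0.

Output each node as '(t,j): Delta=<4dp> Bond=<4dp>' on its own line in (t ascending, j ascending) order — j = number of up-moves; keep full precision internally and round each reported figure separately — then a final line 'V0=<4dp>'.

(0,0): Delta=0.7695 Bond=-79.1318
(1,0): Delta=0.0555 Bond=-4.7108
(1,1): Delta=0.8772 Bond=-103.7271
(2,0): Delta=0.0000 Bond=0.0000
(2,1): Delta=0.0639 Bond=-6.2350
(2,2): Delta=1.0000 Bond=-135.9541
V0=29.3646

No-arbitrage ⇒ martingale measure with p* = (R−d)/(u−d) = 0.8235.
At expiry t=3: V(3,0)=0.0000, V(3,1)=0.0000, V(3,2)=2.8527, V(3,3)=66.2534
  t=2,j=0: stock 92.5101 → up 106.3866 (V=0.0000), down 74.9332 (V=0.0000). Price 0.0000; hedge Δ=0.0000, bond B=0.0000.
  t=2,j=1: stock 131.3415 → up 151.0427 (V=2.8527), down 106.3866 (V=0.0000). Price 2.1553; hedge Δ=0.0639, bond B=-6.2350.
  t=2,j=2: stock 186.4725 → up 214.4434 (V=66.2534), down 151.0427 (V=2.8527). Price 50.5184; hedge Δ=1.0000, bond B=-135.9541.
  t=1,j=0: stock 114.2100 → up 131.3415 (V=2.1553), down 92.5101 (V=0.0000). Price 1.6284; hedge Δ=0.0555, bond B=-4.7108.
  t=1,j=1: stock 162.1500 → up 186.4725 (V=50.5184), down 131.3415 (V=2.1553). Price 38.5172; hedge Δ=0.8772, bond B=-103.7271.
  t=0,j=0: stock 141.0000 → up 162.1500 (V=38.5172), down 114.2100 (V=1.6284). Price 29.3646; hedge Δ=0.7695, bond B=-79.1318.
The time-0 hedge costs 29.3646, which is the no-arbitrage price.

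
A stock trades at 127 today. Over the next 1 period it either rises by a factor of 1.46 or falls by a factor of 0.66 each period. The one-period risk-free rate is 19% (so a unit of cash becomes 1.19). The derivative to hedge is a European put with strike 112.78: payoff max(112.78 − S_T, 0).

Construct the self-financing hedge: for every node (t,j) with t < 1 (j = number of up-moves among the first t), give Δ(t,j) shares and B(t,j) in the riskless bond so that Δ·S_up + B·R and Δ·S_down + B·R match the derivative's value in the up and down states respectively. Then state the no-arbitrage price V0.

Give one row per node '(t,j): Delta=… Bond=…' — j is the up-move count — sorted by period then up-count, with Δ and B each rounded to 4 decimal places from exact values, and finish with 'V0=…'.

(0,0): Delta=-0.2850 Bond=44.4134
V0=8.2134

Under the risk-neutral measure, an up-move has probability p* = (R−d)/(u−d) = 0.6625 and values discount at R = 1.19.
Terminal payoffs: V(1,0)=28.9600, V(1,1)=0.0000
Node (0,0) S=127.0000: V=(p*·0.0000+(1−p*)·28.9600)/1.19=8.2134; Δ=(0.0000−28.9600)/(185.4200−83.8200)=-0.2850; B=V−Δ·S=44.4134
Each (Δ,B) replicates both successor values, so the strategy is self-financing and V0 is arbitrage-free.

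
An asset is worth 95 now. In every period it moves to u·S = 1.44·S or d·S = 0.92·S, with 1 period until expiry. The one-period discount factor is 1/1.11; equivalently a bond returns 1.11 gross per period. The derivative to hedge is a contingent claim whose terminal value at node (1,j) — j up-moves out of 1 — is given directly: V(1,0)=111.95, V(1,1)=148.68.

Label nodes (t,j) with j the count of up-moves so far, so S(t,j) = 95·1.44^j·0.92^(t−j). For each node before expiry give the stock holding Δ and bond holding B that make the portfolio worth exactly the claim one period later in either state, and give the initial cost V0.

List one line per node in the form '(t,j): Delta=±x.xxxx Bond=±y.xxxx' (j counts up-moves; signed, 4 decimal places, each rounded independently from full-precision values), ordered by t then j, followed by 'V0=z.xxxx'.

(0,0): Delta=0.7435 Bond=42.3119
V0=112.9465

No-arbitrage ⇒ martingale measure with p* = (R−d)/(u−d) = 0.3654.
Terminal values V(1,·): V(1,0)=111.9500, V(1,1)=148.6800
(0,0): S=95.0000. Δ = (V_up−V_dn)/(S_up−S_dn) = (148.6800−111.9500)/(136.8000−87.4000) = 0.7435. V = [p*·148.6800 + (1−p*)·111.9500]/1.11 = 112.9465. B = V − Δ·S = 42.3119.
Self-financing check: at every node Δ·S+B equals the discounted successor values.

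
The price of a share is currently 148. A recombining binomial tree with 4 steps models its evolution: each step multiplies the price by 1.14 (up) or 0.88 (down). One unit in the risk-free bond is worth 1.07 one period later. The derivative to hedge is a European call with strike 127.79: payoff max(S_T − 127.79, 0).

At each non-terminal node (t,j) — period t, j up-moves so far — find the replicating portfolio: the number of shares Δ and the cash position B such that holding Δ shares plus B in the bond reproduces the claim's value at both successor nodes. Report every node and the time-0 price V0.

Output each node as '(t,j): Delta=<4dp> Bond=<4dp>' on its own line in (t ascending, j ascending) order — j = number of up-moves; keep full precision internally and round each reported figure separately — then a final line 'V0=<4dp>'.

(0,0): Delta=0.9460 Bond=-88.7775
(1,0): Delta=0.8209 Bond=-78.7094
(1,1): Delta=0.9815 Bond=-100.9908
(2,0): Delta=0.4849 Bond=-45.7100
(2,1): Delta=0.9165 Bond=-98.4066
(2,2): Delta=1.0000 Bond=-111.6167
(3,0): Delta=0.0000 Bond=0.0000
(3,1): Delta=0.6229 Bond=-66.9291
(3,2): Delta=1.0000 Bond=-119.4299
(3,3): Delta=1.0000 Bond=-119.4299
V0=51.2237

No-arbitrage ⇒ martingale measure with p* = (R−d)/(u−d) = 0.7308.
Payoff layer (t=4): V(4,0)=0.0000, V(4,1)=0.0000, V(4,2)=21.1587, V(4,3)=65.1663, V(4,4)=122.1761
(3,0): S=100.8579. Δ = (V_up−V_dn)/(S_up−S_dn) = (0.0000−0.0000)/(114.9780−88.7549) = 0.0000. V = [p*·0.0000 + (1−p*)·0.0000]/1.07 = 0.0000. B = V − Δ·S = 0.0000.
(3,1): S=130.6568. Δ = (V_up−V_dn)/(S_up−S_dn) = (21.1587−0.0000)/(148.9487−114.9780) = 0.6229. V = [p*·21.1587 + (1−p*)·0.0000]/1.07 = 14.4506. B = V − Δ·S = -66.9291.
(3,2): S=169.2599. Δ = (V_up−V_dn)/(S_up−S_dn) = (65.1663−21.1587)/(192.9563−148.9487) = 1.0000. V = [p*·65.1663 + (1−p*)·21.1587]/1.07 = 49.8300. B = V − Δ·S = -119.4299.
(3,3): S=219.2685. Δ = (V_up−V_dn)/(S_up−S_dn) = (122.1761−65.1663)/(249.9661−192.9563) = 1.0000. V = [p*·122.1761 + (1−p*)·65.1663]/1.07 = 99.8386. B = V − Δ·S = -119.4299.
(2,0): S=114.6112. Δ = (V_up−V_dn)/(S_up−S_dn) = (14.4506−0.0000)/(130.6568−100.8579) = 0.4849. V = [p*·14.4506 + (1−p*)·0.0000]/1.07 = 9.8692. B = V − Δ·S = -45.7100.
(2,1): S=148.4736. Δ = (V_up−V_dn)/(S_up−S_dn) = (49.8300−14.4506)/(169.2599−130.6568) = 0.9165. V = [p*·49.8300 + (1−p*)·14.4506]/1.07 = 37.6680. B = V − Δ·S = -98.4066.
(2,2): S=192.3408. Δ = (V_up−V_dn)/(S_up−S_dn) = (99.8386−49.8300)/(219.2685−169.2599) = 1.0000. V = [p*·99.8386 + (1−p*)·49.8300]/1.07 = 80.7241. B = V − Δ·S = -111.6167.
(1,0): S=130.2400. Δ = (V_up−V_dn)/(S_up−S_dn) = (37.6680−9.8692)/(148.4736−114.6112) = 0.8209. V = [p*·37.6680 + (1−p*)·9.8692]/1.07 = 28.2091. B = V − Δ·S = -78.7094.
(1,1): S=168.7200. Δ = (V_up−V_dn)/(S_up−S_dn) = (80.7241−37.6680)/(192.3408−148.4736) = 0.9815. V = [p*·80.7241 + (1−p*)·37.6680]/1.07 = 64.6094. B = V − Δ·S = -100.9908.
(0,0): S=148.0000. Δ = (V_up−V_dn)/(S_up−S_dn) = (64.6094−28.2091)/(168.7200−130.2400) = 0.9460. V = [p*·64.6094 + (1−p*)·28.2091]/1.07 = 51.2237. B = V − Δ·S = -88.7775.
Check: Δ(0,0)·S0 + B(0,0) = 51.2237 = V0.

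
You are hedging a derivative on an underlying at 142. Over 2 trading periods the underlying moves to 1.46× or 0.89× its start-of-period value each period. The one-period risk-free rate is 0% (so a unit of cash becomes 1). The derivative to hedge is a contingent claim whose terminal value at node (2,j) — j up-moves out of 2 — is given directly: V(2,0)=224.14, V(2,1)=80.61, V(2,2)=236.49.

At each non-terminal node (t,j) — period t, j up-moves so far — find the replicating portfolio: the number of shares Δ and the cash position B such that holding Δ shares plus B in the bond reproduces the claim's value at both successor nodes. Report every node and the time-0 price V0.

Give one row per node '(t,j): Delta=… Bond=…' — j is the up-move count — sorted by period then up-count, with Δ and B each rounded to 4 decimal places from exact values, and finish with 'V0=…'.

No-arbitrage ⇒ martingale measure with p* = (R−d)/(u−d) = 0.1930.
At expiry t=2: V(2,0)=224.1400, V(2,1)=80.6100, V(2,2)=236.4900
(1,0): S=126.3800. Δ = (V_up−V_dn)/(S_up−S_dn) = (80.6100−224.1400)/(184.5148−112.4782) = -1.9925. V = [p*·80.6100 + (1−p*)·224.1400]/1 = 196.4412. B = V − Δ·S = 448.2482.
(1,1): S=207.3200. Δ = (V_up−V_dn)/(S_up−S_dn) = (236.4900−80.6100)/(302.6872−184.5148) = 1.3191. V = [p*·236.4900 + (1−p*)·80.6100]/1 = 110.6921. B = V − Δ·S = -162.7816.
(0,0): S=142.0000. Δ = (V_up−V_dn)/(S_up−S_dn) = (110.6921−196.4412)/(207.3200−126.3800) = -1.0594. V = [p*·110.6921 + (1−p*)·196.4412]/1 = 179.8932. B = V − Δ·S = 330.3302.
Self-financing check: at every node Δ·S+B equals the discounted successor values.

(0,0): Delta=-1.0594 Bond=330.3302
(1,0): Delta=-1.9925 Bond=448.2482
(1,1): Delta=1.3191 Bond=-162.7816
V0=179.8932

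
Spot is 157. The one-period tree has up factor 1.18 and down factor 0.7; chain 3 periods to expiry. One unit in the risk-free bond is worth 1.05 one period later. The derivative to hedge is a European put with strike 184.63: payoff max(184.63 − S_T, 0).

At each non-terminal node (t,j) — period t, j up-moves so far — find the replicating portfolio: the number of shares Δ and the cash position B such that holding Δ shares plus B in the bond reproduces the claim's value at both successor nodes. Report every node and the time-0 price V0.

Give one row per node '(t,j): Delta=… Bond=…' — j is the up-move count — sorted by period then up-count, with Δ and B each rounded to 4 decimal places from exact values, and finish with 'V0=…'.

No-arbitrage ⇒ martingale measure with p* = (R−d)/(u−d) = 0.7292.
At expiry t=3: V(3,0)=130.7790, V(3,1)=93.8526, V(3,2)=31.6052, V(3,3)=0.0000
(2,0): S=76.9300. Δ = (V_up−V_dn)/(S_up−S_dn) = (93.8526−130.7790)/(90.7774−53.8510) = -1.0000. V = [p*·93.8526 + (1−p*)·130.7790]/1.05 = 98.9081. B = V − Δ·S = 175.8381.
(2,1): S=129.6820. Δ = (V_up−V_dn)/(S_up−S_dn) = (31.6052−93.8526)/(153.0248−90.7774) = -1.0000. V = [p*·31.6052 + (1−p*)·93.8526]/1.05 = 46.1561. B = V − Δ·S = 175.8381.
(2,2): S=218.6068. Δ = (V_up−V_dn)/(S_up−S_dn) = (0.0000−31.6052)/(257.9560−153.0248) = -0.3012. V = [p*·0.0000 + (1−p*)·31.6052]/1.05 = 8.1521. B = V − Δ·S = 73.9964.
(1,0): S=109.9000. Δ = (V_up−V_dn)/(S_up−S_dn) = (46.1561−98.9081)/(129.6820−76.9300) = -1.0000. V = [p*·46.1561 + (1−p*)·98.9081]/1.05 = 57.5649. B = V − Δ·S = 167.4649.
(1,1): S=185.2600. Δ = (V_up−V_dn)/(S_up−S_dn) = (8.1521−46.1561)/(218.6068−129.6820) = -0.4274. V = [p*·8.1521 + (1−p*)·46.1561]/1.05 = 17.5666. B = V − Δ·S = 96.7414.
(0,0): S=157.0000. Δ = (V_up−V_dn)/(S_up−S_dn) = (17.5666−57.5649)/(185.2600−109.9000) = -0.5308. V = [p*·17.5666 + (1−p*)·57.5649]/1.05 = 27.0471. B = V − Δ·S = 110.3769.
Root portfolio cost Δ·157+B reproduces V0=27.0471.

(0,0): Delta=-0.5308 Bond=110.3769
(1,0): Delta=-1.0000 Bond=167.4649
(1,1): Delta=-0.4274 Bond=96.7414
(2,0): Delta=-1.0000 Bond=175.8381
(2,1): Delta=-1.0000 Bond=175.8381
(2,2): Delta=-0.3012 Bond=73.9964
V0=27.0471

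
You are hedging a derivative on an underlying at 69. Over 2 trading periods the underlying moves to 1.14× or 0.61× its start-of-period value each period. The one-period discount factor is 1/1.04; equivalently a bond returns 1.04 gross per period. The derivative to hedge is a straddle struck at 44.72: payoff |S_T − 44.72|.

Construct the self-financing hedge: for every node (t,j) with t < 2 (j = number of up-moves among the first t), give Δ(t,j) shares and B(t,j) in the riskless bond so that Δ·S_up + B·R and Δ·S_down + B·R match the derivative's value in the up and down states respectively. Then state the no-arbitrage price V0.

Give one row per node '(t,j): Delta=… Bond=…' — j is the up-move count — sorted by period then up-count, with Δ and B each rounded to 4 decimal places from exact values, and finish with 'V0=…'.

(0,0): Delta=0.8110 Bond=-27.0539
(1,0): Delta=-0.7075 Bond=35.7787
(1,1): Delta=1.0000 Bond=-43.0000
V0=28.9075

Risk-neutral probability p* = (R−d)/(u−d) = (1.04−0.61)/(1.14−0.61) = 0.8113.
Terminal payoffs: V(2,0)=19.0451, V(2,1)=3.2626, V(2,2)=44.9524
(1,0): S=42.0900. Δ = (V_up−V_dn)/(S_up−S_dn) = (3.2626−19.0451)/(47.9826−25.6749) = -0.7075. V = [p*·3.2626 + (1−p*)·19.0451]/1.04 = 6.0004. B = V − Δ·S = 35.7787.
(1,1): S=78.6600. Δ = (V_up−V_dn)/(S_up−S_dn) = (44.9524−3.2626)/(89.6724−47.9826) = 1.0000. V = [p*·44.9524 + (1−p*)·3.2626]/1.04 = 35.6600. B = V − Δ·S = -43.0000.
(0,0): S=69.0000. Δ = (V_up−V_dn)/(S_up−S_dn) = (35.6600−6.0004)/(78.6600−42.0900) = 0.8110. V = [p*·35.6600 + (1−p*)·6.0004]/1.04 = 28.9075. B = V − Δ·S = -27.0539.
Self-financing check: at every node Δ·S+B equals the discounted successor values.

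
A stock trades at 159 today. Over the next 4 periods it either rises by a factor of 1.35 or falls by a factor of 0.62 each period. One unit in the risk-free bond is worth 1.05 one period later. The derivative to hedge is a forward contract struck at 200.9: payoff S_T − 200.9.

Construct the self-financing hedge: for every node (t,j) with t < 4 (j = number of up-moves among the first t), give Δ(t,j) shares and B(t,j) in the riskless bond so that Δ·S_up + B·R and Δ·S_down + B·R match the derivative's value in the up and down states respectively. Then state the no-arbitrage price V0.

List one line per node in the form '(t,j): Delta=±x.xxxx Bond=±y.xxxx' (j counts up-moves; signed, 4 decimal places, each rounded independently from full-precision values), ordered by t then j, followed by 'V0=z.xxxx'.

The replicating-portfolio and risk-neutral prices coincide; use p* = (1.05−0.62)/(1.35−0.62) = 0.5890 for the latter.
Terminal values V(4,·): V(4,0)=-177.4056, V(4,1)=-149.7429, V(4,2)=-89.5095, V(4,3)=41.6438, V(4,4)=327.2195
  t=3,j=0: stock 37.8942 → up 51.1571 (V=-149.7429), down 23.4944 (V=-177.4056). Price -153.4392; hedge Δ=1.0000, bond B=-191.3333.
  t=3,j=1: stock 82.5115 → up 111.3905 (V=-89.5095), down 51.1571 (V=-149.7429). Price -108.8219; hedge Δ=1.0000, bond B=-191.3333.
  t=3,j=2: stock 179.6621 → up 242.5438 (V=41.6438), down 111.3905 (V=-89.5095). Price -11.6713; hedge Δ=1.0000, bond B=-191.3333.
  t=3,j=3: stock 391.1996 → up 528.1195 (V=327.2195), down 242.5438 (V=41.6438). Price 199.8663; hedge Δ=1.0000, bond B=-191.3333.
  t=2,j=0: stock 61.1196 → up 82.5115 (V=-108.8219), down 37.8942 (V=-153.4392). Price -121.1026; hedge Δ=1.0000, bond B=-182.2222.
  t=2,j=1: stock 133.0830 → up 179.6621 (V=-11.6713), down 82.5115 (V=-108.8219). Price -49.1392; hedge Δ=1.0000, bond B=-182.2222.
  t=2,j=2: stock 289.7775 → up 391.1996 (V=199.8663), down 179.6621 (V=-11.6713). Price 107.5553; hedge Δ=1.0000, bond B=-182.2222.
  t=1,j=0: stock 98.5800 → up 133.0830 (V=-49.1392), down 61.1196 (V=-121.1026). Price -74.9650; hedge Δ=1.0000, bond B=-173.5450.
  t=1,j=1: stock 214.6500 → up 289.7775 (V=107.5553), down 133.0830 (V=-49.1392). Price 41.1050; hedge Δ=1.0000, bond B=-173.5450.
  t=0,j=0: stock 159.0000 → up 214.6500 (V=41.1050), down 98.5800 (V=-74.9650). Price -6.2809; hedge Δ=1.0000, bond B=-165.2809.
Check: Δ(0,0)·S0 + B(0,0) = -6.2809 = V0.

(0,0): Delta=1.0000 Bond=-165.2809
(1,0): Delta=1.0000 Bond=-173.5450
(1,1): Delta=1.0000 Bond=-173.5450
(2,0): Delta=1.0000 Bond=-182.2222
(2,1): Delta=1.0000 Bond=-182.2222
(2,2): Delta=1.0000 Bond=-182.2222
(3,0): Delta=1.0000 Bond=-191.3333
(3,1): Delta=1.0000 Bond=-191.3333
(3,2): Delta=1.0000 Bond=-191.3333
(3,3): Delta=1.0000 Bond=-191.3333
V0=-6.2809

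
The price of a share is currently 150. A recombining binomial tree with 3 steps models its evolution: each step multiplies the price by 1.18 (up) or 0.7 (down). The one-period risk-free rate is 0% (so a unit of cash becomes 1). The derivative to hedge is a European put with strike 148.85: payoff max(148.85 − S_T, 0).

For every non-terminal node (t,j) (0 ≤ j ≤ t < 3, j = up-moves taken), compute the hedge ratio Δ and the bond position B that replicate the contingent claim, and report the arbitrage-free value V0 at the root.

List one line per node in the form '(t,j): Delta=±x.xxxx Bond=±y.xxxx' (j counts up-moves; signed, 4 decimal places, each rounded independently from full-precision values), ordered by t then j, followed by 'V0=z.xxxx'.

(0,0): Delta=-0.4705 Bond=93.2483
(1,0): Delta=-1.0000 Bond=148.8500
(1,1): Delta=-0.2820 Bond=59.8873
(2,0): Delta=-1.0000 Bond=148.8500
(2,1): Delta=-1.0000 Bond=148.8500
(2,2): Delta=-0.0264 Bond=6.5097
V0=22.6793

Under the risk-neutral measure, an up-move has probability p* = (R−d)/(u−d) = 0.6250 and values discount at R = 1.
At expiry t=3: V(3,0)=97.4000, V(3,1)=62.1200, V(3,2)=2.6480, V(3,3)=0.0000
Node (2,0) S=73.5000: V=(p*·62.1200+(1−p*)·97.4000)/1=75.3500; Δ=(62.1200−97.4000)/(86.7300−51.4500)=-1.0000; B=V−Δ·S=148.8500
Node (2,1) S=123.9000: V=(p*·2.6480+(1−p*)·62.1200)/1=24.9500; Δ=(2.6480−62.1200)/(146.2020−86.7300)=-1.0000; B=V−Δ·S=148.8500
Node (2,2) S=208.8600: V=(p*·0.0000+(1−p*)·2.6480)/1=0.9930; Δ=(0.0000−2.6480)/(246.4548−146.2020)=-0.0264; B=V−Δ·S=6.5097
Node (1,0) S=105.0000: V=(p*·24.9500+(1−p*)·75.3500)/1=43.8500; Δ=(24.9500−75.3500)/(123.9000−73.5000)=-1.0000; B=V−Δ·S=148.8500
Node (1,1) S=177.0000: V=(p*·0.9930+(1−p*)·24.9500)/1=9.9769; Δ=(0.9930−24.9500)/(208.8600−123.9000)=-0.2820; B=V−Δ·S=59.8873
Node (0,0) S=150.0000: V=(p*·9.9769+(1−p*)·43.8500)/1=22.6793; Δ=(9.9769−43.8500)/(177.0000−105.0000)=-0.4705; B=V−Δ·S=93.2483
Root portfolio cost Δ·150+B reproduces V0=22.6793.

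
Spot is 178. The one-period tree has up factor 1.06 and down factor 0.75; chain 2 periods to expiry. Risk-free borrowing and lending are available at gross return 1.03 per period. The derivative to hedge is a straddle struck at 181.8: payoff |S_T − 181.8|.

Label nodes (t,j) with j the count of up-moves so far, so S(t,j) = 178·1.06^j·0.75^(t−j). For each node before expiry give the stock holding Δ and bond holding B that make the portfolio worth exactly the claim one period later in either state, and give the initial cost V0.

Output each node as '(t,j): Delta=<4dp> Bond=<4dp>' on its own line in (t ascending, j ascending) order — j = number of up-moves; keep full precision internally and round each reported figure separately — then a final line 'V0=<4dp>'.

Since d<R<u, set p* = (R−d)/(u−d) = 0.9032; price each node as the discounted p*-expectation of its children.
Terminal payoffs: V(2,0)=81.6750, V(2,1)=40.2900, V(2,2)=18.2008
  t=1,j=0: stock 133.5000 → up 141.5100 (V=40.2900), down 100.1250 (V=81.6750). Price 43.0049; hedge Δ=-1.0000, bond B=176.5049.
  t=1,j=1: stock 188.6800 → up 200.0008 (V=18.2008), down 141.5100 (V=40.2900). Price 19.7461; hedge Δ=-0.3777, bond B=91.0016.
  t=0,j=0: stock 178.0000 → up 188.6800 (V=19.7461), down 133.5000 (V=43.0049). Price 21.3562; hedge Δ=-0.4215, bond B=96.3845.
Root portfolio cost Δ·178+B reproduces V0=21.3562.

(0,0): Delta=-0.4215 Bond=96.3845
(1,0): Delta=-1.0000 Bond=176.5049
(1,1): Delta=-0.3777 Bond=91.0016
V0=21.3562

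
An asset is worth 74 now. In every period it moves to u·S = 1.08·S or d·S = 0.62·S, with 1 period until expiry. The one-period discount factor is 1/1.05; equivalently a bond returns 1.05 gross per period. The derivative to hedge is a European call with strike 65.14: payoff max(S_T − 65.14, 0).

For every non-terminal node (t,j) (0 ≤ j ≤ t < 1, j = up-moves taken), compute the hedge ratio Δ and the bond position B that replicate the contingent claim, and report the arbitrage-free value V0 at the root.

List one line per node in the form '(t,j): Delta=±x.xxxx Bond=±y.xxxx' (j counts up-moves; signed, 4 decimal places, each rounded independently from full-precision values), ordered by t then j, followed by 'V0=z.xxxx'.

(0,0): Delta=0.4342 Bond=-18.9723
V0=13.1582

Risk-neutral probability p* = (R−d)/(u−d) = (1.05−0.62)/(1.08−0.62) = 0.9348.
Payoff layer (t=1): V(1,0)=0.0000, V(1,1)=14.7800
  t=0,j=0: stock 74.0000 → up 79.9200 (V=14.7800), down 45.8800 (V=0.0000). Price 13.1582; hedge Δ=0.4342, bond B=-18.9723.
Each (Δ,B) replicates both successor values, so the strategy is self-financing and V0 is arbitrage-free.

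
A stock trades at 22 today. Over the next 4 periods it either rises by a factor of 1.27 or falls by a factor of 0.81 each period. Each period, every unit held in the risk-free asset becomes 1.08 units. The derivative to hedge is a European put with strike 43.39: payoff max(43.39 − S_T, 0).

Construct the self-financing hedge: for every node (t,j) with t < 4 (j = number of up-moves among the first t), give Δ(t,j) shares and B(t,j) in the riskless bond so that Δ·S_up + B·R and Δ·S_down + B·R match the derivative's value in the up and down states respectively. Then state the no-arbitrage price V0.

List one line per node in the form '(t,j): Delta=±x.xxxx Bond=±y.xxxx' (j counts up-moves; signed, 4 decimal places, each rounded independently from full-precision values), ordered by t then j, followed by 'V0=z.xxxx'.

(0,0): Delta=-0.7804 Bond=28.2702
(1,0): Delta=-1.0000 Bond=34.4444
(1,1): Delta=-0.6819 Bond=27.7784
(2,0): Delta=-1.0000 Bond=37.1999
(2,1): Delta=-1.0000 Bond=37.1999
(2,2): Delta=-0.5391 Bond=24.9346
(3,0): Delta=-1.0000 Bond=40.1759
(3,1): Delta=-1.0000 Bond=40.1759
(3,2): Delta=-1.0000 Bond=40.1759
(3,3): Delta=-0.3323 Bond=17.6077
V0=11.1005

The replicating-portfolio and risk-neutral prices coincide; use p* = (1.08−0.81)/(1.27−0.81) = 0.5870 for the latter.
Terminal values V(4,·): V(4,0)=33.9197, V(4,1)=28.5415, V(4,2)=20.1091, V(4,3)=6.8878, V(4,4)=0.0000
  t=3,j=0: stock 11.6917 → up 14.8485 (V=28.5415), down 9.4703 (V=33.9197). Price 28.4842; hedge Δ=-1.0000, bond B=40.1759.
  t=3,j=1: stock 18.3314 → up 23.2809 (V=20.1091), down 14.8485 (V=28.5415). Price 21.8445; hedge Δ=-1.0000, bond B=40.1759.
  t=3,j=2: stock 28.7419 → up 36.5022 (V=6.8878), down 23.2809 (V=20.1091). Price 11.4340; hedge Δ=-1.0000, bond B=40.1759.
  t=3,j=3: stock 45.0644 → up 57.2318 (V=0.0000), down 36.5022 (V=6.8878). Price 2.6342; hedge Δ=-0.3323, bond B=17.6077.
  t=2,j=0: stock 14.4342 → up 18.3314 (V=21.8445), down 11.6917 (V=28.4842). Price 22.7657; hedge Δ=-1.0000, bond B=37.1999.
  t=2,j=1: stock 22.6314 → up 28.7419 (V=11.4340), down 18.3314 (V=21.8445). Price 14.5685; hedge Δ=-1.0000, bond B=37.1999.
  t=2,j=2: stock 35.4838 → up 45.0644 (V=2.6342), down 28.7419 (V=11.4340). Price 5.8046; hedge Δ=-0.5391, bond B=24.9346.
  t=1,j=0: stock 17.8200 → up 22.6314 (V=14.5685), down 14.4342 (V=22.7657). Price 16.6244; hedge Δ=-1.0000, bond B=34.4444.
  t=1,j=1: stock 27.9400 → up 35.4838 (V=5.8046), down 22.6314 (V=14.5685). Price 8.7264; hedge Δ=-0.6819, bond B=27.7784.
  t=0,j=0: stock 22.0000 → up 27.9400 (V=8.7264), down 17.8200 (V=16.6244). Price 11.1005; hedge Δ=-0.7804, bond B=28.2702.
Check: Δ(0,0)·S0 + B(0,0) = 11.1005 = V0.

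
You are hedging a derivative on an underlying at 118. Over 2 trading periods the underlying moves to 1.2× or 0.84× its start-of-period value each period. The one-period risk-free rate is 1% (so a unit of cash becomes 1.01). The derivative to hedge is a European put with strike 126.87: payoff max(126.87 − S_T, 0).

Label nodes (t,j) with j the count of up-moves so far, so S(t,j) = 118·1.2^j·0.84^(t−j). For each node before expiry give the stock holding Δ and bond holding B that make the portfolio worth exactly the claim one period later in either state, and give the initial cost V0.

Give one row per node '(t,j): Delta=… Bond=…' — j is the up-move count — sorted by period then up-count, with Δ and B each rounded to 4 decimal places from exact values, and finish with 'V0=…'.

(0,0): Delta=-0.5262 Bond=77.8701
(1,0): Delta=-1.0000 Bond=125.6139
(1,1): Delta=-0.1555 Bond=26.1584
V0=15.7809

The replicating-portfolio and risk-neutral prices coincide; use p* = (1.01−0.84)/(1.2−0.84) = 0.4722 for the latter.
Terminal payoffs: V(2,0)=43.6092, V(2,1)=7.9260, V(2,2)=0.0000
Node (1,0) S=99.1200: V=(p*·7.9260+(1−p*)·43.6092)/1.01=26.4939; Δ=(7.9260−43.6092)/(118.9440−83.2608)=-1.0000; B=V−Δ·S=125.6139
Node (1,1) S=141.6000: V=(p*·0.0000+(1−p*)·7.9260)/1.01=4.1417; Δ=(0.0000−7.9260)/(169.9200−118.9440)=-0.1555; B=V−Δ·S=26.1584
Node (0,0) S=118.0000: V=(p*·4.1417+(1−p*)·26.4939)/1.01=15.7809; Δ=(4.1417−26.4939)/(141.6000−99.1200)=-0.5262; B=V−Δ·S=77.8701
The time-0 hedge costs 15.7809, which is the no-arbitrage price.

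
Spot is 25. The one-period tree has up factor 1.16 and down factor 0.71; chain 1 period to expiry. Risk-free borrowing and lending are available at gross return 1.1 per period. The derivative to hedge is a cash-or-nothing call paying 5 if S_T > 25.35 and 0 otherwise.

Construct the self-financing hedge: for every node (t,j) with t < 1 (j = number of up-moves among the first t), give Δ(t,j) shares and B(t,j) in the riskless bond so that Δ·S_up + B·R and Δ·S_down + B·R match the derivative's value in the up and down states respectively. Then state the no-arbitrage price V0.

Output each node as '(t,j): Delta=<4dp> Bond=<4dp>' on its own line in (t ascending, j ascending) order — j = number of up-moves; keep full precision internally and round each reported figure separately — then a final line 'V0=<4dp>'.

The replicating-portfolio and risk-neutral prices coincide; use p* = (1.1−0.71)/(1.16−0.71) = 0.8667 for the latter.
Terminal values V(1,·): V(1,0)=0.0000, V(1,1)=5.0000
(0,0): S=25.0000. Δ = (V_up−V_dn)/(S_up−S_dn) = (5.0000−0.0000)/(29.0000−17.7500) = 0.4444. V = [p*·5.0000 + (1−p*)·0.0000]/1.1 = 3.9394. B = V − Δ·S = -7.1717.
Root portfolio cost Δ·25+B reproduces V0=3.9394.

(0,0): Delta=0.4444 Bond=-7.1717
V0=3.9394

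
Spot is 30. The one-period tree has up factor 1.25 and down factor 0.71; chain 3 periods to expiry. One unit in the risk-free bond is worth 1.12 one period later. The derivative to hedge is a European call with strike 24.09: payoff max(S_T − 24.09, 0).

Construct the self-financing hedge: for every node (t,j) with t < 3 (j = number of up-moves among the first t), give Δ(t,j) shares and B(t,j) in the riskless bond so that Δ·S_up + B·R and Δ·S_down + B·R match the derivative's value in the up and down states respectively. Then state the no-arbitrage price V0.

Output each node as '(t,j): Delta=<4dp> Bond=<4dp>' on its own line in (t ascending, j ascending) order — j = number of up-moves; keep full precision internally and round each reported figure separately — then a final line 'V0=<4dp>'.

Since d<R<u, set p* = (R−d)/(u−d) = 0.7593; price each node as the discounted p*-expectation of its children.
Terminal payoffs: V(3,0)=0.0000, V(3,1)=0.0000, V(3,2)=9.1913, V(3,3)=34.5037
Node (2,0) S=15.1230: V=(p*·0.0000+(1−p*)·0.0000)/1.12=0.0000; Δ=(0.0000−0.0000)/(18.9037−10.7373)=0.0000; B=V−Δ·S=0.0000
Node (2,1) S=26.6250: V=(p*·9.1913+(1−p*)·0.0000)/1.12=6.2308; Δ=(9.1913−0.0000)/(33.2812−18.9037)=0.6393; B=V−Δ·S=-10.7900
Node (2,2) S=46.8750: V=(p*·34.5037+(1−p*)·9.1913)/1.12=25.3661; Δ=(34.5037−9.1913)/(58.5938−33.2812)=1.0000; B=V−Δ·S=-21.5089
Node (1,0) S=21.3000: V=(p*·6.2308+(1−p*)·0.0000)/1.12=4.2239; Δ=(6.2308−0.0000)/(26.6250−15.1230)=0.5417; B=V−Δ·S=-7.3146
Node (1,1) S=37.5000: V=(p*·25.3661+(1−p*)·6.2308)/1.12=18.5352; Δ=(25.3661−6.2308)/(46.8750−26.6250)=0.9449; B=V−Δ·S=-16.9004
Node (0,0) S=30.0000: V=(p*·18.5352+(1−p*)·4.2239)/1.12=13.4731; Δ=(18.5352−4.2239)/(37.5000−21.3000)=0.8834; B=V−Δ·S=-13.0292
The time-0 hedge costs 13.4731, which is the no-arbitrage price.

(0,0): Delta=0.8834 Bond=-13.0292
(1,0): Delta=0.5417 Bond=-7.3146
(1,1): Delta=0.9449 Bond=-16.9004
(2,0): Delta=0.0000 Bond=0.0000
(2,1): Delta=0.6393 Bond=-10.7900
(2,2): Delta=1.0000 Bond=-21.5089
V0=13.4731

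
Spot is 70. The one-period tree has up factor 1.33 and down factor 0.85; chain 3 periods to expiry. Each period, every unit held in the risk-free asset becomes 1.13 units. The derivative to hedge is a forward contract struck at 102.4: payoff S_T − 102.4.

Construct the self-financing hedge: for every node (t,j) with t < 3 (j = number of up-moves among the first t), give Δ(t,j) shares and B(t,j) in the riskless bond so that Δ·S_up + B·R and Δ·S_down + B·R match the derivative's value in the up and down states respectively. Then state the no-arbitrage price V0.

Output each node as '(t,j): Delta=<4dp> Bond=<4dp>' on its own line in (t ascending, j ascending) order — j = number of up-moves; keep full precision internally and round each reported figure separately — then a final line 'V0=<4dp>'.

Since d<R<u, set p* = (R−d)/(u−d) = 0.5833; price each node as the discounted p*-expectation of its children.
At expiry t=3: V(3,0)=-59.4113, V(3,1)=-35.1353, V(3,2)=2.8495, V(3,3)=62.2846
  t=2,j=0: stock 50.5750 → up 67.2647 (V=-35.1353), down 42.9887 (V=-59.4113). Price -40.0445; hedge Δ=1.0000, bond B=-90.6195.
  t=2,j=1: stock 79.1350 → up 105.2496 (V=2.8495), down 67.2648 (V=-35.1353). Price -11.4845; hedge Δ=1.0000, bond B=-90.6195.
  t=2,j=2: stock 123.8230 → up 164.6846 (V=62.2846), down 105.2495 (V=2.8495). Price 33.2035; hedge Δ=1.0000, bond B=-90.6195.
  t=1,j=0: stock 59.5000 → up 79.1350 (V=-11.4845), down 50.5750 (V=-40.0445). Price -20.6942; hedge Δ=1.0000, bond B=-80.1942.
  t=1,j=1: stock 93.1000 → up 123.8230 (V=33.2035), down 79.1350 (V=-11.4845). Price 12.9058; hedge Δ=1.0000, bond B=-80.1942.
  t=0,j=0: stock 70.0000 → up 93.1000 (V=12.9058), down 59.5000 (V=-20.6942). Price -0.9683; hedge Δ=1.0000, bond B=-70.9683.
Root portfolio cost Δ·70+B reproduces V0=-0.9683.

(0,0): Delta=1.0000 Bond=-70.9683
(1,0): Delta=1.0000 Bond=-80.1942
(1,1): Delta=1.0000 Bond=-80.1942
(2,0): Delta=1.0000 Bond=-90.6195
(2,1): Delta=1.0000 Bond=-90.6195
(2,2): Delta=1.0000 Bond=-90.6195
V0=-0.9683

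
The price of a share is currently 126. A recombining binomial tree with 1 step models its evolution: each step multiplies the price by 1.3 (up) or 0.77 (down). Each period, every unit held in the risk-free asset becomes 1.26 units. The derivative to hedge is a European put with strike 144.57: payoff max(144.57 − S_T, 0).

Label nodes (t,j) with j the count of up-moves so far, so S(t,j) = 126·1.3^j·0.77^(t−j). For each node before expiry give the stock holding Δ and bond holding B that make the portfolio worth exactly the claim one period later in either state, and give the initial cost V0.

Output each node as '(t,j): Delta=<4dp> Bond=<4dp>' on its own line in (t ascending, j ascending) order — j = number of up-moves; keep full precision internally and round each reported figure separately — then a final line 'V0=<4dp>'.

The replicating-portfolio and risk-neutral prices coincide; use p* = (1.26−0.77)/(1.3−0.77) = 0.9245 for the latter.
At expiry t=1: V(1,0)=47.5500, V(1,1)=0.0000
Node (0,0) S=126.0000: V=(p*·0.0000+(1−p*)·47.5500)/1.26=2.8482; Δ=(0.0000−47.5500)/(163.8000−97.0200)=-0.7120; B=V−Δ·S=92.5651
Check: Δ(0,0)·S0 + B(0,0) = 2.8482 = V0.

(0,0): Delta=-0.7120 Bond=92.5651
V0=2.8482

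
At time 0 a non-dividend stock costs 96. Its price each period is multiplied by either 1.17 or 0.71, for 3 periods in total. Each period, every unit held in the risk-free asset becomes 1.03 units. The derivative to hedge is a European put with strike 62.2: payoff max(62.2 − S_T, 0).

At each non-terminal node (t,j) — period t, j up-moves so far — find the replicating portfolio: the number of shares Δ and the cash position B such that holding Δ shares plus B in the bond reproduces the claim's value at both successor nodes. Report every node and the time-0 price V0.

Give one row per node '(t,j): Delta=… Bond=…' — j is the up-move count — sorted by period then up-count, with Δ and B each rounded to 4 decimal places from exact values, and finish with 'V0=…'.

(0,0): Delta=-0.0944 Bond=10.7718
(1,0): Delta=-0.3300 Bond=27.1493
(1,1): Delta=-0.0319 Bond=4.0712
(2,0): Delta=-1.0000 Bond=60.3883
(2,1): Delta=-0.1521 Bond=13.7780
(2,2): Delta=0.0000 Bond=0.0000
V0=1.7053

No-arbitrage ⇒ martingale measure with p* = (R−d)/(u−d) = 0.6957.
At expiry t=3: V(3,0)=27.8405, V(3,1)=5.5795, V(3,2)=0.0000, V(3,3)=0.0000
  t=2,j=0: stock 48.3936 → up 56.6205 (V=5.5795), down 34.3595 (V=27.8405). Price 11.9947; hedge Δ=-1.0000, bond B=60.3883.
  t=2,j=1: stock 79.7472 → up 93.3042 (V=0.0000), down 56.6205 (V=5.5795). Price 1.6486; hedge Δ=-0.1521, bond B=13.7780.
  t=2,j=2: stock 131.4144 → up 153.7548 (V=0.0000), down 93.3042 (V=0.0000). Price 0.0000; hedge Δ=0.0000, bond B=0.0000.
  t=1,j=0: stock 68.1600 → up 79.7472 (V=1.6486), down 48.3936 (V=11.9947). Price 4.6577; hedge Δ=-0.3300, bond B=27.1493.
  t=1,j=1: stock 112.3200 → up 131.4144 (V=0.0000), down 79.7472 (V=1.6486). Price 0.4871; hedge Δ=-0.0319, bond B=4.0712.
  t=0,j=0: stock 96.0000 → up 112.3200 (V=0.4871), down 68.1600 (V=4.6577). Price 1.7053; hedge Δ=-0.0944, bond B=10.7718.
Root portfolio cost Δ·96+B reproduces V0=1.7053.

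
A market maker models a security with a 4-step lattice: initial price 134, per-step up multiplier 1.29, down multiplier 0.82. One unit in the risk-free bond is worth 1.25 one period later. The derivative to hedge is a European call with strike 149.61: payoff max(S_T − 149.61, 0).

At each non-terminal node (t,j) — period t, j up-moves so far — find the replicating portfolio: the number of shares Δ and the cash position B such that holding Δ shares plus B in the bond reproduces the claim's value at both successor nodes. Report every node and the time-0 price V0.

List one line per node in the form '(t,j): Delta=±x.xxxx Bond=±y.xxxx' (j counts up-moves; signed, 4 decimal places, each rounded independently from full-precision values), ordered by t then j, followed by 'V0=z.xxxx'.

(0,0): Delta=0.9911 Bond=-60.0289
(1,0): Delta=0.8921 Bond=-64.1624
(1,1): Delta=0.9969 Bond=-76.0476
(2,0): Delta=0.0057 Bond=-0.3351
(2,1): Delta=0.9445 Bond=-87.6326
(2,2): Delta=1.0000 Bond=-95.7504
(3,0): Delta=0.0000 Bond=0.0000
(3,1): Delta=0.0060 Bond=-0.4579
(3,2): Delta=1.0000 Bond=-119.6880
(3,3): Delta=1.0000 Bond=-119.6880
V0=72.7718

The replicating-portfolio and risk-neutral prices coincide; use p* = (1.25−0.82)/(1.29−0.82) = 0.9149 for the latter.
Terminal payoffs: V(4,0)=0.0000, V(4,1)=0.0000, V(4,2)=0.3281, V(4,3)=86.2682, V(4,4)=221.4667
  t=3,j=0: stock 73.8833 → up 95.3095 (V=0.0000), down 60.5843 (V=0.0000). Price 0.0000; hedge Δ=0.0000, bond B=0.0000.
  t=3,j=1: stock 116.2311 → up 149.9381 (V=0.3281), down 95.3095 (V=0.0000). Price 0.2401; hedge Δ=0.0060, bond B=-0.4579.
  t=3,j=2: stock 182.8513 → up 235.8782 (V=86.2682), down 149.9381 (V=0.3281). Price 63.1633; hedge Δ=1.0000, bond B=-119.6880.
  t=3,j=3: stock 287.6563 → up 371.0767 (V=221.4667), down 235.8782 (V=86.2682). Price 167.9683; hedge Δ=1.0000, bond B=-119.6880.
  t=2,j=0: stock 90.1016 → up 116.2311 (V=0.2401), down 73.8833 (V=0.0000). Price 0.1757; hedge Δ=0.0057, bond B=-0.3351.
  t=2,j=1: stock 141.7452 → up 182.8513 (V=63.1633), down 116.2311 (V=0.2401). Price 46.2465; hedge Δ=0.9445, bond B=-87.6326.
  t=2,j=2: stock 222.9894 → up 287.6563 (V=167.9683), down 182.8513 (V=63.1633). Price 127.2390; hedge Δ=1.0000, bond B=-95.7504.
  t=1,j=0: stock 109.8800 → up 141.7452 (V=46.2465), down 90.1016 (V=0.1757). Price 33.8605; hedge Δ=0.8921, bond B=-64.1624.
  t=1,j=1: stock 172.8600 → up 222.9894 (V=127.2390), down 141.7452 (V=46.2465). Price 96.2768; hedge Δ=0.9969, bond B=-76.0476.
  t=0,j=0: stock 134.0000 → up 172.8600 (V=96.2768), down 109.8800 (V=33.8605). Price 72.7718; hedge Δ=0.9911, bond B=-60.0289.
Root portfolio cost Δ·134+B reproduces V0=72.7718.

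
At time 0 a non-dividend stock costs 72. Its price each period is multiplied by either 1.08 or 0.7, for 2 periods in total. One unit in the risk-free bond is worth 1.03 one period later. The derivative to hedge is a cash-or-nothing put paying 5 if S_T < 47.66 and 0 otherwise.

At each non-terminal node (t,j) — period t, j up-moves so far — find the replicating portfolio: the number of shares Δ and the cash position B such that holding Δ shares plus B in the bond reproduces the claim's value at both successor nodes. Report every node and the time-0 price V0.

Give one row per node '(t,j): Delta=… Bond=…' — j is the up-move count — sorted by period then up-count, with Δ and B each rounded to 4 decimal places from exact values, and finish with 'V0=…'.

(0,0): Delta=-0.0233 Bond=1.7625
(1,0): Delta=-0.2611 Bond=13.7966
(1,1): Delta=0.0000 Bond=0.0000
V0=0.0816

Since d<R<u, set p* = (R−d)/(u−d) = 0.8684; price each node as the discounted p*-expectation of its children.
Payoff layer (t=2): V(2,0)=5.0000, V(2,1)=0.0000, V(2,2)=0.0000
(1,0): S=50.4000. Δ = (V_up−V_dn)/(S_up−S_dn) = (0.0000−5.0000)/(54.4320−35.2800) = -0.2611. V = [p*·0.0000 + (1−p*)·5.0000]/1.03 = 0.6387. B = V − Δ·S = 13.7966.
(1,1): S=77.7600. Δ = (V_up−V_dn)/(S_up−S_dn) = (0.0000−0.0000)/(83.9808−54.4320) = 0.0000. V = [p*·0.0000 + (1−p*)·0.0000]/1.03 = 0.0000. B = V − Δ·S = 0.0000.
(0,0): S=72.0000. Δ = (V_up−V_dn)/(S_up−S_dn) = (0.0000−0.6387)/(77.7600−50.4000) = -0.0233. V = [p*·0.0000 + (1−p*)·0.6387]/1.03 = 0.0816. B = V − Δ·S = 1.7625.
Self-financing check: at every node Δ·S+B equals the discounted successor values.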